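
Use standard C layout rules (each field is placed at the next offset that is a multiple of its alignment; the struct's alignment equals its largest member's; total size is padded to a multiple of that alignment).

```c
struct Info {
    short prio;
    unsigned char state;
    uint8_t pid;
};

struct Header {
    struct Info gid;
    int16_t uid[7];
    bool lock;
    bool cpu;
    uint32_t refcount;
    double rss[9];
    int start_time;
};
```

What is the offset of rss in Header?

24

Info: prio at 0 (size 2, align 2) → ends 2; state at 2 (size 1, align 1) → ends 3; pid at 3 (size 1, align 1) → ends 4; total 4 bytes, alignment 2
gid at 0 (size 4, align 2) → ends 4
uid at 4 (size 14, align 2) → ends 18
lock at 18 (size 1, align 1) → ends 19
cpu at 19 (size 1, align 1) → ends 20
refcount at 20 (size 4, align 4) → ends 24
rss at 24 (size 72, align 8) → ends 96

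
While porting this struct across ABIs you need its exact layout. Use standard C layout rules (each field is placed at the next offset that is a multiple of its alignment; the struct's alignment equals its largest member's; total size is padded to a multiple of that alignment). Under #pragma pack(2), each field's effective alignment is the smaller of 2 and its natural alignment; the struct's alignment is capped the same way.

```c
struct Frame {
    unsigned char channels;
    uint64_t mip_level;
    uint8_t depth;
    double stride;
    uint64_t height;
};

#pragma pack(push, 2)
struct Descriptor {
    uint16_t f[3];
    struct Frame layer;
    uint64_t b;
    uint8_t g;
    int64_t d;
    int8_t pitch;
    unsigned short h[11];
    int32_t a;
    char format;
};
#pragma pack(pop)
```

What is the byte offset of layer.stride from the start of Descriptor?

Frame: 0..1  channels  (1B, 1-aligned); 1..8  -- padding (7B); 8..16  mip_level  (8B, 8-aligned); 16..17  depth  (1B, 1-aligned); 17..24  -- padding (7B); 24..32  stride  (8B, 8-aligned); 32..40  height  (8B, 8-aligned); sizeof = 40, alignof = 8
0..6  f  (6B, 2-aligned)
6..46  layer  (40B, 2-aligned)
within Frame: stride at 24
6 + 24 = 30

30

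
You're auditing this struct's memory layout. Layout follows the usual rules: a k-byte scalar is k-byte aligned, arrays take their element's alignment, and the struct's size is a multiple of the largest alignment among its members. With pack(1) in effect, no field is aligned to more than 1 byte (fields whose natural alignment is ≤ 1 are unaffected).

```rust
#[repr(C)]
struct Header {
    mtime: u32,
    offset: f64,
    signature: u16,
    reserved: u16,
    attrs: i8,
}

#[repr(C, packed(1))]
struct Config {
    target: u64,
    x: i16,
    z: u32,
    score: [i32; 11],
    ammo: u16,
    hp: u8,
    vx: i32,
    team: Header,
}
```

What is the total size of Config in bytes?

Header: @0: mtime [4B, align 4] → 4; +4 pad (align 8); @8: offset [8B, align 8] → 16; @16: signature [2B, align 2] → 18; @18: reserved [2B, align 2] → 20; @20: attrs [1B, align 1] → 21; +3 tail pad (align 8); size 24, align 8
@0: target [8B, align 1] → 8
@8: x [2B, align 1] → 10
@10: z [4B, align 1] → 14
@14: score [44B, align 1] → 58
@58: ammo [2B, align 1] → 60
@60: hp [1B, align 1] → 61
@61: vx [4B, align 1] → 65
@65: team [24B, align 1] → 89
size 89, align 1

89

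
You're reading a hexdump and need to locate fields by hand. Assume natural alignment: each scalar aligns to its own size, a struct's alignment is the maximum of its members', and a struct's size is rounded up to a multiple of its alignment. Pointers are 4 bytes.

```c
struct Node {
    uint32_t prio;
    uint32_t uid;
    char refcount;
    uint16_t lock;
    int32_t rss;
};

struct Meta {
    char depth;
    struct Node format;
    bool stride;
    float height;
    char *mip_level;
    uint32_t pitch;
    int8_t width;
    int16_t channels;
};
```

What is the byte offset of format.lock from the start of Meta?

14

Node: 0..4  prio  (4B, 4-aligned); 4..8  uid  (4B, 4-aligned); 8..9  refcount  (1B, 1-aligned); 9..10  -- padding (1B); 10..12  lock  (2B, 2-aligned); 12..16  rss  (4B, 4-aligned); sizeof = 16, alignof = 4
0..1  depth  (1B, 1-aligned)
1..4  -- padding (3B)
4..20  format  (16B, 4-aligned)
within Node: lock at 10
4 + 10 = 14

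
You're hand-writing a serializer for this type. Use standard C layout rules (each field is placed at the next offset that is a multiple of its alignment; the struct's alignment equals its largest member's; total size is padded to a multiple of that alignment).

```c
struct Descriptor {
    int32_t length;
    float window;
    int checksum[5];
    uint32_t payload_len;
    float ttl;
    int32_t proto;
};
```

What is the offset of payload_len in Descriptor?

@0: length [4B, align 4] → 4
@4: window [4B, align 4] → 8
@8: checksum [20B, align 4] → 28
@28: payload_len [4B, align 4] → 32

28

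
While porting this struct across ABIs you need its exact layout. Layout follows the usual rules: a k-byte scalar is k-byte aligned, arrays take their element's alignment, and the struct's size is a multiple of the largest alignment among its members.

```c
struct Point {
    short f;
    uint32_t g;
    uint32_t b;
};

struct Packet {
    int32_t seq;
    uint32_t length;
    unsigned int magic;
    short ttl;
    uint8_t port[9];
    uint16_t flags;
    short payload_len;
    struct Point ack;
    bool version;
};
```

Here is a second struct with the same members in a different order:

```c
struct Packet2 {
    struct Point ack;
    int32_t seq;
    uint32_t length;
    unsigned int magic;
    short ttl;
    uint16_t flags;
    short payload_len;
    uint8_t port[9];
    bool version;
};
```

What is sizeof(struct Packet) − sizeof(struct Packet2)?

4

Point: @0: f [2B, align 2] → 2; +2 pad (align 4); @4: g [4B, align 4] → 8; @8: b [4B, align 4] → 12; size 12, align 4
@0: seq [4B, align 4] → 4
@4: length [4B, align 4] → 8
@8: magic [4B, align 4] → 12
@12: ttl [2B, align 2] → 14
@14: port [9B, align 1] → 23
+1 pad (align 2)
@24: flags [2B, align 2] → 26
@26: payload_len [2B, align 2] → 28
@28: ack [12B, align 4] → 40
@40: version [1B, align 1] → 41
+3 tail pad (align 4)
size 44, align 4
— Packet2 —
@0: ack [12B, align 4] → 12
@12: seq [4B, align 4] → 16
@16: length [4B, align 4] → 20
@20: magic [4B, align 4] → 24
@24: ttl [2B, align 2] → 26
@26: flags [2B, align 2] → 28
@28: payload_len [2B, align 2] → 30
@30: port [9B, align 1] → 39
@39: version [1B, align 1] → 40
size 40, align 4
44 − 40 = 4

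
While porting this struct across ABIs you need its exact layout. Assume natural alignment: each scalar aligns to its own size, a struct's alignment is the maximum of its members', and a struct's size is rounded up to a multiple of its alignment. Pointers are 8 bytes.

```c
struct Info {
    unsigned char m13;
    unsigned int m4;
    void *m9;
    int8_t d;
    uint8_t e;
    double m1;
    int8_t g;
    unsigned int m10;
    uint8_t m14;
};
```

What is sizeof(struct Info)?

m13 at 0 (size 1, align 1) → ends 1
pad 3 to align 4 for m4
m4 at 4 (size 4, align 4) → ends 8
m9 at 8 (size 8, align 8) → ends 16
d at 16 (size 1, align 1) → ends 17
e at 17 (size 1, align 1) → ends 18
pad 6 to align 8 for m1
m1 at 24 (size 8, align 8) → ends 32
g at 32 (size 1, align 1) → ends 33
pad 3 to align 4 for m10
m10 at 36 (size 4, align 4) → ends 40
m14 at 40 (size 1, align 1) → ends 41
tail pad 7 to reach multiple of 8
total 48 bytes, alignment 8

48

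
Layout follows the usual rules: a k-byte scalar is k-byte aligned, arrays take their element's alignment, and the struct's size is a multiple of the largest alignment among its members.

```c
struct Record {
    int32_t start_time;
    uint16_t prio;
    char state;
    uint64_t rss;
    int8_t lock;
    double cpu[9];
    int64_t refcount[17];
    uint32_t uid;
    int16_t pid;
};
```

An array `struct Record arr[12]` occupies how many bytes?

2880

@0: start_time [4B, align 4] → 4
@4: prio [2B, align 2] → 6
@6: state [1B, align 1] → 7
+1 pad (align 8)
@8: rss [8B, align 8] → 16
@16: lock [1B, align 1] → 17
+7 pad (align 8)
@24: cpu [72B, align 8] → 96
@96: refcount [136B, align 8] → 232
@232: uid [4B, align 4] → 236
@236: pid [2B, align 2] → 238
+2 tail pad (align 8)
size 240, align 8
array of 12: 12 × 240 = 2880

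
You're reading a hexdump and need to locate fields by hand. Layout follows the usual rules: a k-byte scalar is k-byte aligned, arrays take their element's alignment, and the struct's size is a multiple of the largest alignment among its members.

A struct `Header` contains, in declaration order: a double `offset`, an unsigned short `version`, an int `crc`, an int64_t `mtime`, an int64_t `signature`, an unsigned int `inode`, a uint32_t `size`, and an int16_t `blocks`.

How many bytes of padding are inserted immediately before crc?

2

@0: offset [8B, align 8] → 8
@8: version [2B, align 2] → 10
+2 pad (align 4)
@12: crc [4B, align 4] → 16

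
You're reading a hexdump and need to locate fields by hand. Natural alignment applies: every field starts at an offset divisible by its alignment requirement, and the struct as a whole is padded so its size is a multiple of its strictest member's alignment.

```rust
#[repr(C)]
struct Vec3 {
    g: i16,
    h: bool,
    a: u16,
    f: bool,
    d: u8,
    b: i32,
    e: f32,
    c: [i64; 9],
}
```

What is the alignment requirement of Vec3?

member alignments: g=2, h=1, a=2, f=1, d=1, b=4, e=4, c=8
max = 8

8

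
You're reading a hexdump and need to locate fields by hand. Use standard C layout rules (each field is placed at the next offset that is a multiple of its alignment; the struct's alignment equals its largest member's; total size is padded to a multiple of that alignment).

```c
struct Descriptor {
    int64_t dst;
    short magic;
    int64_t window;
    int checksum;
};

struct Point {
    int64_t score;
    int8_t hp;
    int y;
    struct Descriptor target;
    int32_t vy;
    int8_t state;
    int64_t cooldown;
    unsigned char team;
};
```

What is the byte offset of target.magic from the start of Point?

24

Descriptor: @0: dst [8B, align 8] → 8; @8: magic [2B, align 2] → 10; +6 pad (align 8); @16: window [8B, align 8] → 24; @24: checksum [4B, align 4] → 28; +4 tail pad (align 8); size 32, align 8
@0: score [8B, align 8] → 8
@8: hp [1B, align 1] → 9
+3 pad (align 4)
@12: y [4B, align 4] → 16
@16: target [32B, align 8] → 48
within Descriptor: magic at 8
16 + 8 = 24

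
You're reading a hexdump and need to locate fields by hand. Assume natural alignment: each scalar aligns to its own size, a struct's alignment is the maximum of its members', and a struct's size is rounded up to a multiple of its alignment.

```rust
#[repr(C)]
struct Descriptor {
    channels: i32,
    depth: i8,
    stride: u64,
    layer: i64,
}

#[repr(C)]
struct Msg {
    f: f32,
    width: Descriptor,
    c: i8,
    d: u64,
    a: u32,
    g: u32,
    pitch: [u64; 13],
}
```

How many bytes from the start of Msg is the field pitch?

56

Descriptor: @0: channels [4B, align 4] → 4; @4: depth [1B, align 1] → 5; +3 pad (align 8); @8: stride [8B, align 8] → 16; @16: layer [8B, align 8] → 24; size 24, align 8
@0: f [4B, align 4] → 4
+4 pad (align 8)
@8: width [24B, align 8] → 32
@32: c [1B, align 1] → 33
+7 pad (align 8)
@40: d [8B, align 8] → 48
@48: a [4B, align 4] → 52
@52: g [4B, align 4] → 56
@56: pitch [104B, align 8] → 160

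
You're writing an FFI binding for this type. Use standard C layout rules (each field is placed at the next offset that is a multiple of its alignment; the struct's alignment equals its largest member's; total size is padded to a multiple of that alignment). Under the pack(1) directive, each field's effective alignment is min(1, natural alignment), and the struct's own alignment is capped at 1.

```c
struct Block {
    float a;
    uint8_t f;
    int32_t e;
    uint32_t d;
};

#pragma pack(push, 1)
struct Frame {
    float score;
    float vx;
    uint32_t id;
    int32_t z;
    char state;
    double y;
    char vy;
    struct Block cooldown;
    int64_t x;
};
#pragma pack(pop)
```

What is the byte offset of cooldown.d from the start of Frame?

Block: @0: a [4B, align 4] → 4; @4: f [1B, align 1] → 5; +3 pad (align 4); @8: e [4B, align 4] → 12; @12: d [4B, align 4] → 16; size 16, align 4
@0: score [4B, align 1] → 4
@4: vx [4B, align 1] → 8
@8: id [4B, align 1] → 12
@12: z [4B, align 1] → 16
@16: state [1B, align 1] → 17
@17: y [8B, align 1] → 25
@25: vy [1B, align 1] → 26
@26: cooldown [16B, align 1] → 42
within Block: d at 12
26 + 12 = 38

38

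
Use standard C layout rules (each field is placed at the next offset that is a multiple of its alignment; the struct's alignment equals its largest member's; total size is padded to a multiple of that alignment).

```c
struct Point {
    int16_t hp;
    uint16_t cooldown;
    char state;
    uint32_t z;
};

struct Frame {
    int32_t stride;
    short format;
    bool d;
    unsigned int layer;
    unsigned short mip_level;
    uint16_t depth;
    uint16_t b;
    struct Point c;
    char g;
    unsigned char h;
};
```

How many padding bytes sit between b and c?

2

Point: 0..2  hp  (2B, 2-aligned); 2..4  cooldown  (2B, 2-aligned); 4..5  state  (1B, 1-aligned); 5..8  -- padding (3B); 8..12  z  (4B, 4-aligned); sizeof = 12, alignof = 4
0..4  stride  (4B, 4-aligned)
4..6  format  (2B, 2-aligned)
6..7  d  (1B, 1-aligned)
7..8  -- padding (1B)
8..12  layer  (4B, 4-aligned)
12..14  mip_level  (2B, 2-aligned)
14..16  depth  (2B, 2-aligned)
16..18  b  (2B, 2-aligned)
18..20  -- padding (2B)
20..32  c  (12B, 4-aligned)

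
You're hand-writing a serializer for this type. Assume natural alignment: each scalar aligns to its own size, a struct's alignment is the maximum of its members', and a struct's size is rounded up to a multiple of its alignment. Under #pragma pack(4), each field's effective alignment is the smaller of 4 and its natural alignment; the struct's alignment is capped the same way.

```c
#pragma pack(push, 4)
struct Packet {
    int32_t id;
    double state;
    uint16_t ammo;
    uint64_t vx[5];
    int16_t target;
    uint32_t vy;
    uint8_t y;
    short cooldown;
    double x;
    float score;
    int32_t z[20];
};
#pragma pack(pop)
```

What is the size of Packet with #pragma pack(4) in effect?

160

id at 0 (size 4, align 4) → ends 4
state at 4 (size 8, align 4) → ends 12
ammo at 12 (size 2, align 2) → ends 14
pad 2 to align 4 for vx
vx at 16 (size 40, align 4) → ends 56
target at 56 (size 2, align 2) → ends 58
pad 2 to align 4 for vy
vy at 60 (size 4, align 4) → ends 64
y at 64 (size 1, align 1) → ends 65
pad 1 to align 2 for cooldown
cooldown at 66 (size 2, align 2) → ends 68
x at 68 (size 8, align 4) → ends 76
score at 76 (size 4, align 4) → ends 80
z at 80 (size 80, align 4) → ends 160
total 160 bytes, alignment 4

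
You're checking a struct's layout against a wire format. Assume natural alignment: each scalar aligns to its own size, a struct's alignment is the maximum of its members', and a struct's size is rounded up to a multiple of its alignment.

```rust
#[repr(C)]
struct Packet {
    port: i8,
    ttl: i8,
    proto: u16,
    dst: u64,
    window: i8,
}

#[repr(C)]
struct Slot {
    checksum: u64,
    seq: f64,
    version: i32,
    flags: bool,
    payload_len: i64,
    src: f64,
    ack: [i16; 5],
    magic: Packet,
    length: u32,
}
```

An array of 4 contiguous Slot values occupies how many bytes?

352

Packet: port at 0 (size 1, align 1) → ends 1; ttl at 1 (size 1, align 1) → ends 2; proto at 2 (size 2, align 2) → ends 4; pad 4 to align 8 for dst; dst at 8 (size 8, align 8) → ends 16; window at 16 (size 1, align 1) → ends 17; tail pad 7 to reach multiple of 8; total 24 bytes, alignment 8
checksum at 0 (size 8, align 8) → ends 8
seq at 8 (size 8, align 8) → ends 16
version at 16 (size 4, align 4) → ends 20
flags at 20 (size 1, align 1) → ends 21
pad 3 to align 8 for payload_len
payload_len at 24 (size 8, align 8) → ends 32
src at 32 (size 8, align 8) → ends 40
ack at 40 (size 10, align 2) → ends 50
pad 6 to align 8 for magic
magic at 56 (size 24, align 8) → ends 80
length at 80 (size 4, align 4) → ends 84
tail pad 4 to reach multiple of 8
total 88 bytes, alignment 8
array of 4: 4 × 88 = 352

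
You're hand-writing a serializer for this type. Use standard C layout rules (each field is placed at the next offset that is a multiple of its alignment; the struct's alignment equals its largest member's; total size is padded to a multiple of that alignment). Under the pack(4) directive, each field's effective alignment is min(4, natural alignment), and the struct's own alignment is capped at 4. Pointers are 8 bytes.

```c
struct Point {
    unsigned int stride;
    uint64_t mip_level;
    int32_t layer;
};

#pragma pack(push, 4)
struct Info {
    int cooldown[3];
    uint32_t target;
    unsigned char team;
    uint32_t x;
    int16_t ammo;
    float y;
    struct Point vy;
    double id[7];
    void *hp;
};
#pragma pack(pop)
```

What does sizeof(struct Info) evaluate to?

Point: stride at 0 (size 4, align 4) → ends 4; pad 4 to align 8 for mip_level; mip_level at 8 (size 8, align 8) → ends 16; layer at 16 (size 4, align 4) → ends 20; tail pad 4 to reach multiple of 8; total 24 bytes, alignment 8
cooldown at 0 (size 12, align 4) → ends 12
target at 12 (size 4, align 4) → ends 16
team at 16 (size 1, align 1) → ends 17
pad 3 to align 4 for x
x at 20 (size 4, align 4) → ends 24
ammo at 24 (size 2, align 2) → ends 26
pad 2 to align 4 for y
y at 28 (size 4, align 4) → ends 32
vy at 32 (size 24, align 4) → ends 56
id at 56 (size 56, align 4) → ends 112
hp at 112 (size 8, align 4) → ends 120
total 120 bytes, alignment 4

120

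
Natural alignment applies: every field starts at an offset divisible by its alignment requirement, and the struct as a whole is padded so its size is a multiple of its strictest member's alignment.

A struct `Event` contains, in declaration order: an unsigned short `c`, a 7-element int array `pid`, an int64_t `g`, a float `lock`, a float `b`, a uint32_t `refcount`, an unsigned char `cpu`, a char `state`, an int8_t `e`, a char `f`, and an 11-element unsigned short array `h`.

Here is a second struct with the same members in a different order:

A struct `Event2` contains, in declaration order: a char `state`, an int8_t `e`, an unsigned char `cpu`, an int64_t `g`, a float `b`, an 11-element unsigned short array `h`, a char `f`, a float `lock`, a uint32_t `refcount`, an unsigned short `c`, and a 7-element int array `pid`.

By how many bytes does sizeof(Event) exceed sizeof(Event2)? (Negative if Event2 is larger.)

c at 0 (size 2, align 2) → ends 2
pad 2 to align 4 for pid
pid at 4 (size 28, align 4) → ends 32
g at 32 (size 8, align 8) → ends 40
lock at 40 (size 4, align 4) → ends 44
b at 44 (size 4, align 4) → ends 48
refcount at 48 (size 4, align 4) → ends 52
cpu at 52 (size 1, align 1) → ends 53
state at 53 (size 1, align 1) → ends 54
e at 54 (size 1, align 1) → ends 55
f at 55 (size 1, align 1) → ends 56
h at 56 (size 22, align 2) → ends 78
tail pad 2 to reach multiple of 8
total 80 bytes, alignment 8
— Event2 —
state at 0 (size 1, align 1) → ends 1
e at 1 (size 1, align 1) → ends 2
cpu at 2 (size 1, align 1) → ends 3
pad 5 to align 8 for g
g at 8 (size 8, align 8) → ends 16
b at 16 (size 4, align 4) → ends 20
h at 20 (size 22, align 2) → ends 42
f at 42 (size 1, align 1) → ends 43
pad 1 to align 4 for lock
lock at 44 (size 4, align 4) → ends 48
refcount at 48 (size 4, align 4) → ends 52
c at 52 (size 2, align 2) → ends 54
pad 2 to align 4 for pid
pid at 56 (size 28, align 4) → ends 84
tail pad 4 to reach multiple of 8
total 88 bytes, alignment 8
80 − 88 = -8

-8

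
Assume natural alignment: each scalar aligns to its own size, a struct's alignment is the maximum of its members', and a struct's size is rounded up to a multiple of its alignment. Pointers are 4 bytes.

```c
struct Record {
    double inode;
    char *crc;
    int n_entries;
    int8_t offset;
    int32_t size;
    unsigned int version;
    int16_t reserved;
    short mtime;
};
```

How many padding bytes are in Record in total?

@0: inode [8B, align 8] → 8
@8: crc [4B, align 4] → 12
@12: n_entries [4B, align 4] → 16
@16: offset [1B, align 1] → 17
+3 pad (align 4)
@20: size [4B, align 4] → 24
@24: version [4B, align 4] → 28
@28: reserved [2B, align 2] → 30
@30: mtime [2B, align 2] → 32
size 32, align 8
data bytes 29, size 32 → padding 3

3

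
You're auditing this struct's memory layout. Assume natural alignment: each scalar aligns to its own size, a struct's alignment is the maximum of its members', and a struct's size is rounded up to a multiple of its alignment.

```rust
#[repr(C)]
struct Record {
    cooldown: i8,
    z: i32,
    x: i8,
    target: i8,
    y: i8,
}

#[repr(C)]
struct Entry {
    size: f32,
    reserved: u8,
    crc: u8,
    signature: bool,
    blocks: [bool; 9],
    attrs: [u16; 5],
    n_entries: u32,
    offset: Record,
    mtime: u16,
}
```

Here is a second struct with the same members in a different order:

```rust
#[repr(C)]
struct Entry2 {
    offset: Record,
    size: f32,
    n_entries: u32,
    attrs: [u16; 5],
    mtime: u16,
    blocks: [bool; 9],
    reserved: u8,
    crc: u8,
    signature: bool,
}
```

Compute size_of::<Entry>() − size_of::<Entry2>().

Record: @0: cooldown [1B, align 1] → 1; +3 pad (align 4); @4: z [4B, align 4] → 8; @8: x [1B, align 1] → 9; @9: target [1B, align 1] → 10; @10: y [1B, align 1] → 11; +1 tail pad (align 4); size 12, align 4
@0: size [4B, align 4] → 4
@4: reserved [1B, align 1] → 5
@5: crc [1B, align 1] → 6
@6: signature [1B, align 1] → 7
@7: blocks [9B, align 1] → 16
@16: attrs [10B, align 2] → 26
+2 pad (align 4)
@28: n_entries [4B, align 4] → 32
@32: offset [12B, align 4] → 44
@44: mtime [2B, align 2] → 46
+2 tail pad (align 4)
size 48, align 4
— Entry2 —
@0: offset [12B, align 4] → 12
@12: size [4B, align 4] → 16
@16: n_entries [4B, align 4] → 20
@20: attrs [10B, align 2] → 30
@30: mtime [2B, align 2] → 32
@32: blocks [9B, align 1] → 41
@41: reserved [1B, align 1] → 42
@42: crc [1B, align 1] → 43
@43: signature [1B, align 1] → 44
size 44, align 4
48 − 44 = 4

4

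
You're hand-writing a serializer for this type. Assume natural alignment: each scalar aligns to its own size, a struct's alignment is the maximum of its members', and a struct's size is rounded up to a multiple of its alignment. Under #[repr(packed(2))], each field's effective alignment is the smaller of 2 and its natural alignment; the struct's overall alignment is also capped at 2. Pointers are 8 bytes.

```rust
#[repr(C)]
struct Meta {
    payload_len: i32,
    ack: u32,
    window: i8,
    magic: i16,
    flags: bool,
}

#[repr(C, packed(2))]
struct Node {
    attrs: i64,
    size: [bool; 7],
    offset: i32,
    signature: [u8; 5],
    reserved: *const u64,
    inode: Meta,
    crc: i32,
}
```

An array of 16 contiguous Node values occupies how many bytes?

864

Meta: payload_len at 0 (size 4, align 4) → ends 4; ack at 4 (size 4, align 4) → ends 8; window at 8 (size 1, align 1) → ends 9; pad 1 to align 2 for magic; magic at 10 (size 2, align 2) → ends 12; flags at 12 (size 1, align 1) → ends 13; tail pad 3 to reach multiple of 4; total 16 bytes, alignment 4
attrs at 0 (size 8, align 2) → ends 8
size at 8 (size 7, align 1) → ends 15
pad 1 to align 2 for offset
offset at 16 (size 4, align 2) → ends 20
signature at 20 (size 5, align 1) → ends 25
pad 1 to align 2 for reserved
reserved at 26 (size 8, align 2) → ends 34
inode at 34 (size 16, align 2) → ends 50
crc at 50 (size 4, align 2) → ends 54
total 54 bytes, alignment 2
array of 16: 16 × 54 = 864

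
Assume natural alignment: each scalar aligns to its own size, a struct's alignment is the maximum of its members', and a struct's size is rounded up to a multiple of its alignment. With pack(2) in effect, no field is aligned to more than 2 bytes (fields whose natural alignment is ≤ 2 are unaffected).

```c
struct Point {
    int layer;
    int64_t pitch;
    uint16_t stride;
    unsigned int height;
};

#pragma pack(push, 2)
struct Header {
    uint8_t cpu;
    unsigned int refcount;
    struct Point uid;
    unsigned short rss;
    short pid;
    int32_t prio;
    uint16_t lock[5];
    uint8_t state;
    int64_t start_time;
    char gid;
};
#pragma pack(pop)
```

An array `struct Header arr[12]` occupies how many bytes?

Point: layer at 0 (size 4, align 4) → ends 4; pad 4 to align 8 for pitch; pitch at 8 (size 8, align 8) → ends 16; stride at 16 (size 2, align 2) → ends 18; pad 2 to align 4 for height; height at 20 (size 4, align 4) → ends 24; total 24 bytes, alignment 8
cpu at 0 (size 1, align 1) → ends 1
pad 1 to align 2 for refcount
refcount at 2 (size 4, align 2) → ends 6
uid at 6 (size 24, align 2) → ends 30
rss at 30 (size 2, align 2) → ends 32
pid at 32 (size 2, align 2) → ends 34
prio at 34 (size 4, align 2) → ends 38
lock at 38 (size 10, align 2) → ends 48
state at 48 (size 1, align 1) → ends 49
pad 1 to align 2 for start_time
start_time at 50 (size 8, align 2) → ends 58
gid at 58 (size 1, align 1) → ends 59
tail pad 1 to reach multiple of 2
total 60 bytes, alignment 2
array of 12: 12 × 60 = 720

720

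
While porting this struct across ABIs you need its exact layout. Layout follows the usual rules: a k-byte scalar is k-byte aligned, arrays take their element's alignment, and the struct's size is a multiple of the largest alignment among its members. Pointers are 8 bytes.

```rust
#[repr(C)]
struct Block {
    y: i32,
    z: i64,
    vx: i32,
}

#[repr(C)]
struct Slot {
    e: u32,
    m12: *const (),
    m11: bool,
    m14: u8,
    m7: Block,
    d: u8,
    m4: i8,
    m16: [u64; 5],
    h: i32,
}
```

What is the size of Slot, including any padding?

Block: @0: y [4B, align 4] → 4; +4 pad (align 8); @8: z [8B, align 8] → 16; @16: vx [4B, align 4] → 20; +4 tail pad (align 8); size 24, align 8
@0: e [4B, align 4] → 4
+4 pad (align 8)
@8: m12 [8B, align 8] → 16
@16: m11 [1B, align 1] → 17
@17: m14 [1B, align 1] → 18
+6 pad (align 8)
@24: m7 [24B, align 8] → 48
@48: d [1B, align 1] → 49
@49: m4 [1B, align 1] → 50
+6 pad (align 8)
@56: m16 [40B, align 8] → 96
@96: h [4B, align 4] → 100
+4 tail pad (align 8)
size 104, align 8

104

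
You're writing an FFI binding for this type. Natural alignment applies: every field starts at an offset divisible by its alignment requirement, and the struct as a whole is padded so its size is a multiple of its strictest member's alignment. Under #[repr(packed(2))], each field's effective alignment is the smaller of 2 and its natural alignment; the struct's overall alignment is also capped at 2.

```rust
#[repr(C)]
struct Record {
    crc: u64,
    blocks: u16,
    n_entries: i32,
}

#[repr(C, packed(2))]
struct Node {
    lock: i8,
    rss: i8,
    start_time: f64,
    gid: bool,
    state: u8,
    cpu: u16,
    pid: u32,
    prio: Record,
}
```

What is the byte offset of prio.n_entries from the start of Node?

30

Record: crc at 0 (size 8, align 8) → ends 8; blocks at 8 (size 2, align 2) → ends 10; pad 2 to align 4 for n_entries; n_entries at 12 (size 4, align 4) → ends 16; total 16 bytes, alignment 8
lock at 0 (size 1, align 1) → ends 1
rss at 1 (size 1, align 1) → ends 2
start_time at 2 (size 8, align 2) → ends 10
gid at 10 (size 1, align 1) → ends 11
state at 11 (size 1, align 1) → ends 12
cpu at 12 (size 2, align 2) → ends 14
pid at 14 (size 4, align 2) → ends 18
prio at 18 (size 16, align 2) → ends 34
within Record: n_entries at 12
18 + 12 = 30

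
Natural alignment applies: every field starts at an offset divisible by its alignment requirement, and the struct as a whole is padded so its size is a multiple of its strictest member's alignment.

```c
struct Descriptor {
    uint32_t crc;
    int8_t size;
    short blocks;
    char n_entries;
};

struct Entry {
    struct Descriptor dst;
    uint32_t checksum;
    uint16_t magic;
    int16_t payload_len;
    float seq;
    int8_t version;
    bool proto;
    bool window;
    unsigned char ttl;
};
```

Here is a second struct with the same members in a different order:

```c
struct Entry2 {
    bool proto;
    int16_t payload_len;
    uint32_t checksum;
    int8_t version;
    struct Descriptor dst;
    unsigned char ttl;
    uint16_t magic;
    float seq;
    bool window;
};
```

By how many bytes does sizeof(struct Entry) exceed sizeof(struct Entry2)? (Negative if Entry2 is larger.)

-8

Descriptor: 0..4  crc  (4B, 4-aligned); 4..5  size  (1B, 1-aligned); 5..6  -- padding (1B); 6..8  blocks  (2B, 2-aligned); 8..9  n_entries  (1B, 1-aligned); 9..12  -- tail padding (3B); sizeof = 12, alignof = 4
0..12  dst  (12B, 4-aligned)
12..16  checksum  (4B, 4-aligned)
16..18  magic  (2B, 2-aligned)
18..20  payload_len  (2B, 2-aligned)
20..24  seq  (4B, 4-aligned)
24..25  version  (1B, 1-aligned)
25..26  proto  (1B, 1-aligned)
26..27  window  (1B, 1-aligned)
27..28  ttl  (1B, 1-aligned)
sizeof = 28, alignof = 4
— Entry2 —
0..1  proto  (1B, 1-aligned)
1..2  -- padding (1B)
2..4  payload_len  (2B, 2-aligned)
4..8  checksum  (4B, 4-aligned)
8..9  version  (1B, 1-aligned)
9..12  -- padding (3B)
12..24  dst  (12B, 4-aligned)
24..25  ttl  (1B, 1-aligned)
25..26  -- padding (1B)
26..28  magic  (2B, 2-aligned)
28..32  seq  (4B, 4-aligned)
32..33  window  (1B, 1-aligned)
33..36  -- tail padding (3B)
sizeof = 36, alignof = 4
28 − 36 = -8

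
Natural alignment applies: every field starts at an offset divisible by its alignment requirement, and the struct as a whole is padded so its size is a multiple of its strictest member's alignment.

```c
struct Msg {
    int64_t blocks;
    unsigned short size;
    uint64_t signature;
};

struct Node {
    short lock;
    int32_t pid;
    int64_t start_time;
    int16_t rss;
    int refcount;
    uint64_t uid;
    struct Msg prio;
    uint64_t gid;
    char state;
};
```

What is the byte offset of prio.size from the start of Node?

Msg: 0..8  blocks  (8B, 8-aligned); 8..10  size  (2B, 2-aligned); 10..16  -- padding (6B); 16..24  signature  (8B, 8-aligned); sizeof = 24, alignof = 8
0..2  lock  (2B, 2-aligned)
2..4  -- padding (2B)
4..8  pid  (4B, 4-aligned)
8..16  start_time  (8B, 8-aligned)
16..18  rss  (2B, 2-aligned)
18..20  -- padding (2B)
20..24  refcount  (4B, 4-aligned)
24..32  uid  (8B, 8-aligned)
32..56  prio  (24B, 8-aligned)
within Msg: size at 8
32 + 8 = 40

40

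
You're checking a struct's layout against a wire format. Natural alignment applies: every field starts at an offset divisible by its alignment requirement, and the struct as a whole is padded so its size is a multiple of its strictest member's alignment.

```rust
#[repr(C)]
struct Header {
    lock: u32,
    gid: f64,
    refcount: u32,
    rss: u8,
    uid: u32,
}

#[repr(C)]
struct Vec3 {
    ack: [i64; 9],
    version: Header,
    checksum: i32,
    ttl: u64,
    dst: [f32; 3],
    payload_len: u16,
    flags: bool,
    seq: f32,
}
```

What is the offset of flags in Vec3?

Header: @0: lock [4B, align 4] → 4; +4 pad (align 8); @8: gid [8B, align 8] → 16; @16: refcount [4B, align 4] → 20; @20: rss [1B, align 1] → 21; +3 pad (align 4); @24: uid [4B, align 4] → 28; +4 tail pad (align 8); size 32, align 8
@0: ack [72B, align 8] → 72
@72: version [32B, align 8] → 104
@104: checksum [4B, align 4] → 108
+4 pad (align 8)
@112: ttl [8B, align 8] → 120
@120: dst [12B, align 4] → 132
@132: payload_len [2B, align 2] → 134
@134: flags [1B, align 1] → 135

134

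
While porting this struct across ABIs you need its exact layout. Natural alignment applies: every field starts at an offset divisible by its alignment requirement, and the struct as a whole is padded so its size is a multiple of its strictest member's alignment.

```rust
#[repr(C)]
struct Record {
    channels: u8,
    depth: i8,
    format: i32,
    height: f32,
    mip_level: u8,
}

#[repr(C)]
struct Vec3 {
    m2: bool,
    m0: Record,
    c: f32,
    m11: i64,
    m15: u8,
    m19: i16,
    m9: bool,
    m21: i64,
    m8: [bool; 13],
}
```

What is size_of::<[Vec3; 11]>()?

704

Record: 0..1  channels  (1B, 1-aligned); 1..2  depth  (1B, 1-aligned); 2..4  -- padding (2B); 4..8  format  (4B, 4-aligned); 8..12  height  (4B, 4-aligned); 12..13  mip_level  (1B, 1-aligned); 13..16  -- tail padding (3B); sizeof = 16, alignof = 4
0..1  m2  (1B, 1-aligned)
1..4  -- padding (3B)
4..20  m0  (16B, 4-aligned)
20..24  c  (4B, 4-aligned)
24..32  m11  (8B, 8-aligned)
32..33  m15  (1B, 1-aligned)
33..34  -- padding (1B)
34..36  m19  (2B, 2-aligned)
36..37  m9  (1B, 1-aligned)
37..40  -- padding (3B)
40..48  m21  (8B, 8-aligned)
48..61  m8  (13B, 1-aligned)
61..64  -- tail padding (3B)
sizeof = 64, alignof = 8
array of 11: 11 × 64 = 704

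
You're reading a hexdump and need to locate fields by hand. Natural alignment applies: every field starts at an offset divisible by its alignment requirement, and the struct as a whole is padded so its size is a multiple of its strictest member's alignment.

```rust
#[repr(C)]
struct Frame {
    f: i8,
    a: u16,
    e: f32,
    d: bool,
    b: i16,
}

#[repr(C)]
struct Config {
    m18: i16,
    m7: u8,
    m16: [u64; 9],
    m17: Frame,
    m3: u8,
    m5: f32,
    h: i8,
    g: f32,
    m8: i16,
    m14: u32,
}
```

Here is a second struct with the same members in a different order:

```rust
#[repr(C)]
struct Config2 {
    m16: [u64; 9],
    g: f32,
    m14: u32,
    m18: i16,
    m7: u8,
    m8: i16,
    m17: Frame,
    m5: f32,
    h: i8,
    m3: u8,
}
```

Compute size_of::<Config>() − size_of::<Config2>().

Frame: @0: f [1B, align 1] → 1; +1 pad (align 2); @2: a [2B, align 2] → 4; @4: e [4B, align 4] → 8; @8: d [1B, align 1] → 9; +1 pad (align 2); @10: b [2B, align 2] → 12; size 12, align 4
@0: m18 [2B, align 2] → 2
@2: m7 [1B, align 1] → 3
+5 pad (align 8)
@8: m16 [72B, align 8] → 80
@80: m17 [12B, align 4] → 92
@92: m3 [1B, align 1] → 93
+3 pad (align 4)
@96: m5 [4B, align 4] → 100
@100: h [1B, align 1] → 101
+3 pad (align 4)
@104: g [4B, align 4] → 108
@108: m8 [2B, align 2] → 110
+2 pad (align 4)
@112: m14 [4B, align 4] → 116
+4 tail pad (align 8)
size 120, align 8
— Config2 —
@0: m16 [72B, align 8] → 72
@72: g [4B, align 4] → 76
@76: m14 [4B, align 4] → 80
@80: m18 [2B, align 2] → 82
@82: m7 [1B, align 1] → 83
+1 pad (align 2)
@84: m8 [2B, align 2] → 86
+2 pad (align 4)
@88: m17 [12B, align 4] → 100
@100: m5 [4B, align 4] → 104
@104: h [1B, align 1] → 105
@105: m3 [1B, align 1] → 106
+6 tail pad (align 8)
size 112, align 8
120 − 112 = 8

8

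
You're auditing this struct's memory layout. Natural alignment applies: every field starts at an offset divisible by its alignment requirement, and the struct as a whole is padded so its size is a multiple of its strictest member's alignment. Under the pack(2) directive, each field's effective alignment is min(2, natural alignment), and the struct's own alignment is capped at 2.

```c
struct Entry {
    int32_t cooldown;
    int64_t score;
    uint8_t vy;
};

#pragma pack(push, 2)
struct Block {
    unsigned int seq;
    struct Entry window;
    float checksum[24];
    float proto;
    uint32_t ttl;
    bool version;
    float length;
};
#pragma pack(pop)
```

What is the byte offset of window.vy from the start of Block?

Entry: 0..4  cooldown  (4B, 4-aligned); 4..8  -- padding (4B); 8..16  score  (8B, 8-aligned); 16..17  vy  (1B, 1-aligned); 17..24  -- tail padding (7B); sizeof = 24, alignof = 8
0..4  seq  (4B, 2-aligned)
4..28  window  (24B, 2-aligned)
within Entry: vy at 16
4 + 16 = 20

20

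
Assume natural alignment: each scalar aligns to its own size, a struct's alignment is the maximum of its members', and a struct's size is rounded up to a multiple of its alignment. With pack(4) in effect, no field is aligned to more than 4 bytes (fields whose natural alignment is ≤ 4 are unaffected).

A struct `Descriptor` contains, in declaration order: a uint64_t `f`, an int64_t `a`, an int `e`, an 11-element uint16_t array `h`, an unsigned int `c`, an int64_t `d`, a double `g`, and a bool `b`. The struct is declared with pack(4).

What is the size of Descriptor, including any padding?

68 bytes

@0: f [8B, align 4] → 8
@8: a [8B, align 4] → 16
@16: e [4B, align 4] → 20
@20: h [22B, align 2] → 42
+2 pad (align 4)
@44: c [4B, align 4] → 48
@48: d [8B, align 4] → 56
@56: g [8B, align 4] → 64
@64: b [1B, align 1] → 65
+3 tail pad (align 4)
size 68, align 4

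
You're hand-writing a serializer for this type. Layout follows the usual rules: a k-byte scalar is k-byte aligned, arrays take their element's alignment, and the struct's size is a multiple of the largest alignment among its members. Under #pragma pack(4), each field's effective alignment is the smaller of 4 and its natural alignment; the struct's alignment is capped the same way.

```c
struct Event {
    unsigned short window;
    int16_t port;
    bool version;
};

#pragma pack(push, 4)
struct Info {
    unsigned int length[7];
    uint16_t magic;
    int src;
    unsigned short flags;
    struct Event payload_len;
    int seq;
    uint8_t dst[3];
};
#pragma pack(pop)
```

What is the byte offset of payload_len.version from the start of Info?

Event: 0..2  window  (2B, 2-aligned); 2..4  port  (2B, 2-aligned); 4..5  version  (1B, 1-aligned); 5..6  -- tail padding (1B); sizeof = 6, alignof = 2
0..28  length  (28B, 4-aligned)
28..30  magic  (2B, 2-aligned)
30..32  -- padding (2B)
32..36  src  (4B, 4-aligned)
36..38  flags  (2B, 2-aligned)
38..44  payload_len  (6B, 2-aligned)
within Event: version at 4
38 + 4 = 42

42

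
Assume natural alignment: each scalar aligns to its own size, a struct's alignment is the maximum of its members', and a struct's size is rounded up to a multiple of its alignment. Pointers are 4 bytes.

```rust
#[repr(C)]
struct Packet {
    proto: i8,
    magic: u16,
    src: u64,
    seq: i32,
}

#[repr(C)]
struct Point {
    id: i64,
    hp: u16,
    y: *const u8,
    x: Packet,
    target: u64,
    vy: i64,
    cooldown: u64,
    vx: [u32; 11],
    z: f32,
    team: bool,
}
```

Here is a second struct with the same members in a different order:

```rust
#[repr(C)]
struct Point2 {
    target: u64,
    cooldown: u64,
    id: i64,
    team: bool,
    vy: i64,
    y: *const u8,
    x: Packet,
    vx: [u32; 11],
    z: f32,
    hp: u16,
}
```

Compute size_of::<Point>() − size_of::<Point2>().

Packet: proto at 0 (size 1, align 1) → ends 1; pad 1 to align 2 for magic; magic at 2 (size 2, align 2) → ends 4; pad 4 to align 8 for src; src at 8 (size 8, align 8) → ends 16; seq at 16 (size 4, align 4) → ends 20; tail pad 4 to reach multiple of 8; total 24 bytes, alignment 8
id at 0 (size 8, align 8) → ends 8
hp at 8 (size 2, align 2) → ends 10
pad 2 to align 4 for y
y at 12 (size 4, align 4) → ends 16
x at 16 (size 24, align 8) → ends 40
target at 40 (size 8, align 8) → ends 48
vy at 48 (size 8, align 8) → ends 56
cooldown at 56 (size 8, align 8) → ends 64
vx at 64 (size 44, align 4) → ends 108
z at 108 (size 4, align 4) → ends 112
team at 112 (size 1, align 1) → ends 113
tail pad 7 to reach multiple of 8
total 120 bytes, alignment 8
— Point2 —
target at 0 (size 8, align 8) → ends 8
cooldown at 8 (size 8, align 8) → ends 16
id at 16 (size 8, align 8) → ends 24
team at 24 (size 1, align 1) → ends 25
pad 7 to align 8 for vy
vy at 32 (size 8, align 8) → ends 40
y at 40 (size 4, align 4) → ends 44
pad 4 to align 8 for x
x at 48 (size 24, align 8) → ends 72
vx at 72 (size 44, align 4) → ends 116
z at 116 (size 4, align 4) → ends 120
hp at 120 (size 2, align 2) → ends 122
tail pad 6 to reach multiple of 8
total 128 bytes, alignment 8
120 − 128 = -8

-8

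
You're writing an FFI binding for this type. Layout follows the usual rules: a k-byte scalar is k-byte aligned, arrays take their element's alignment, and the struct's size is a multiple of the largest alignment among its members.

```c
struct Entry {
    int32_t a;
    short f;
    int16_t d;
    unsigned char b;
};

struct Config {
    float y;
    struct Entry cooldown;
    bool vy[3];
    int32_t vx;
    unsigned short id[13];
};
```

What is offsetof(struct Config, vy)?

Entry: 0..4  a  (4B, 4-aligned); 4..6  f  (2B, 2-aligned); 6..8  d  (2B, 2-aligned); 8..9  b  (1B, 1-aligned); 9..12  -- tail padding (3B); sizeof = 12, alignof = 4
0..4  y  (4B, 4-aligned)
4..16  cooldown  (12B, 4-aligned)
16..19  vy  (3B, 1-aligned)

16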